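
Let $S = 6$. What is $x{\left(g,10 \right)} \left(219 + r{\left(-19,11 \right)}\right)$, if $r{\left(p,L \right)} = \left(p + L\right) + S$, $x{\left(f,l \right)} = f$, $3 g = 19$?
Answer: $\frac{4123}{3} \approx 1374.3$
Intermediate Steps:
$g = \frac{19}{3}$ ($g = \frac{1}{3} \cdot 19 = \frac{19}{3} \approx 6.3333$)
$r{\left(p,L \right)} = 6 + L + p$ ($r{\left(p,L \right)} = \left(p + L\right) + 6 = \left(L + p\right) + 6 = 6 + L + p$)
$x{\left(g,10 \right)} \left(219 + r{\left(-19,11 \right)}\right) = \frac{19 \left(219 + \left(6 + 11 - 19\right)\right)}{3} = \frac{19 \left(219 - 2\right)}{3} = \frac{19}{3} \cdot 217 = \frac{4123}{3}$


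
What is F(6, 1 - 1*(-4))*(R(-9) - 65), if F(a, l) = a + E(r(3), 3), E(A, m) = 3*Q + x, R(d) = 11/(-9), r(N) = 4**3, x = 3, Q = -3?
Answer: 0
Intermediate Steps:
r(N) = 64
R(d) = -11/9 (R(d) = 11*(-1/9) = -11/9)
E(A, m) = -6 (E(A, m) = 3*(-3) + 3 = -9 + 3 = -6)
F(a, l) = -6 + a (F(a, l) = a - 6 = -6 + a)
F(6, 1 - 1*(-4))*(R(-9) - 65) = (-6 + 6)*(-11/9 - 65) = 0*(-596/9) = 0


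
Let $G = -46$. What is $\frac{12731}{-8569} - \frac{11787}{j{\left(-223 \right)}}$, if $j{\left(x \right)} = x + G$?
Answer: $\frac{97578164}{2305061} \approx 42.332$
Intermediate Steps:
$j{\left(x \right)} = -46 + x$ ($j{\left(x \right)} = x - 46 = -46 + x$)
$\frac{12731}{-8569} - \frac{11787}{j{\left(-223 \right)}} = \frac{12731}{-8569} - \frac{11787}{-46 - 223} = 12731 \left(- \frac{1}{8569}\right) - \frac{11787}{-269} = - \frac{12731}{8569} - - \frac{11787}{269} = - \frac{12731}{8569} + \frac{11787}{269} = \frac{97578164}{2305061}$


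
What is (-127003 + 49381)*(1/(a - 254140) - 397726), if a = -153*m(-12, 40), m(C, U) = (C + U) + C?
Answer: 3960729261800979/128294 ≈ 3.0872e+10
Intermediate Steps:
m(C, U) = U + 2*C
a = -2448 (a = -153*(40 + 2*(-12)) = -153*(40 - 24) = -153*16 = -2448)
(-127003 + 49381)*(1/(a - 254140) - 397726) = (-127003 + 49381)*(1/(-2448 - 254140) - 397726) = -77622*(1/(-256588) - 397726) = -77622*(-1/256588 - 397726) = -77622*(-102051718889/256588) = 3960729261800979/128294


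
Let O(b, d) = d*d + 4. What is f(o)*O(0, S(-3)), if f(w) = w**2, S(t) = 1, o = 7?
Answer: 245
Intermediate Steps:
O(b, d) = 4 + d**2 (O(b, d) = d**2 + 4 = 4 + d**2)
f(o)*O(0, S(-3)) = 7**2*(4 + 1**2) = 49*(4 + 1) = 49*5 = 245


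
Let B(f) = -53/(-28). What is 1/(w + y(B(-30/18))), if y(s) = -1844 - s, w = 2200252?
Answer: 28/61555371 ≈ 4.5488e-7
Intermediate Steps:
B(f) = 53/28 (B(f) = -53*(-1/28) = 53/28)
1/(w + y(B(-30/18))) = 1/(2200252 + (-1844 - 1*53/28)) = 1/(2200252 + (-1844 - 53/28)) = 1/(2200252 - 51685/28) = 1/(61555371/28) = 28/61555371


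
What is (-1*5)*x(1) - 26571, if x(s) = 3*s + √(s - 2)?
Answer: -26586 - 5*I ≈ -26586.0 - 5.0*I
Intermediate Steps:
x(s) = √(-2 + s) + 3*s (x(s) = 3*s + √(-2 + s) = √(-2 + s) + 3*s)
(-1*5)*x(1) - 26571 = (-1*5)*(√(-2 + 1) + 3*1) - 26571 = -5*(√(-1) + 3) - 26571 = -5*(I + 3) - 26571 = -5*(3 + I) - 26571 = (-15 - 5*I) - 26571 = -26586 - 5*I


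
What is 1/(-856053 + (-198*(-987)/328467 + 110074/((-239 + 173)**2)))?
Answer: -238467042/204134258879857 ≈ -1.1682e-6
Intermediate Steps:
1/(-856053 + (-198*(-987)/328467 + 110074/((-239 + 173)**2))) = 1/(-856053 + (195426*(1/328467) + 110074/((-66)**2))) = 1/(-856053 + (65142/109489 + 110074/4356)) = 1/(-856053 + (65142/109489 + 110074*(1/4356))) = 1/(-856053 + (65142/109489 + 55037/2178)) = 1/(-856053 + 6167825369/238467042) = 1/(-204134258879857/238467042) = -238467042/204134258879857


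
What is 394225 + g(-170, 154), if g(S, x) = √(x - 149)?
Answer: 394225 + √5 ≈ 3.9423e+5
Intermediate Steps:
g(S, x) = √(-149 + x)
394225 + g(-170, 154) = 394225 + √(-149 + 154) = 394225 + √5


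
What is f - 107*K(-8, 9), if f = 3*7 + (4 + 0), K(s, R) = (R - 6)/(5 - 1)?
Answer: -221/4 ≈ -55.250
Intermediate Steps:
K(s, R) = -3/2 + R/4 (K(s, R) = (-6 + R)/4 = (-6 + R)*(¼) = -3/2 + R/4)
f = 25 (f = 21 + 4 = 25)
f - 107*K(-8, 9) = 25 - 107*(-3/2 + (¼)*9) = 25 - 107*(-3/2 + 9/4) = 25 - 107*¾ = 25 - 321/4 = -221/4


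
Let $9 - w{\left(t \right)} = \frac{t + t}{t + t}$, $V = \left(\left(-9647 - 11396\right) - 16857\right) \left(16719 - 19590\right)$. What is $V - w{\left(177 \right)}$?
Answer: $108810892$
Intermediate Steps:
$V = 108810900$ ($V = \left(-21043 - 16857\right) \left(-2871\right) = \left(-37900\right) \left(-2871\right) = 108810900$)
$w{\left(t \right)} = 8$ ($w{\left(t \right)} = 9 - \frac{t + t}{t + t} = 9 - \frac{2 t}{2 t} = 9 - 2 t \frac{1}{2 t} = 9 - 1 = 8$)
$V - w{\left(177 \right)} = 108810900 - 8 = 108810892$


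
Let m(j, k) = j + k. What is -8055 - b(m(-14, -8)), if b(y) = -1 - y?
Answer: -8076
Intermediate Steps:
-8055 - b(m(-14, -8)) = -8055 - (-1 - (-14 - 8)) = -8055 - (-1 - 1*(-22)) = -8055 - (-1 + 22) = -8055 - 1*21 = -8055 - 21 = -8076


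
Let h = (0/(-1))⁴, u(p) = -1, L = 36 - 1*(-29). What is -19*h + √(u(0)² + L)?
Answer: √66 ≈ 8.1240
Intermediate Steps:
L = 65 (L = 36 + 29 = 65)
h = 0 (h = (0*(-1))⁴ = 0⁴ = 0)
-19*h + √(u(0)² + L) = -19*0 + √((-1)² + 65) = 0 + √(1 + 65) = 0 + √66 = √66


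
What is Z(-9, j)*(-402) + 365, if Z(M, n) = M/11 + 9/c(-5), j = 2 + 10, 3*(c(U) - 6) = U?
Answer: -20165/143 ≈ -141.01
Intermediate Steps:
c(U) = 6 + U/3
j = 12
Z(M, n) = 27/13 + M/11 (Z(M, n) = M/11 + 9/(6 + (⅓)*(-5)) = M*(1/11) + 9/(6 - 5/3) = M/11 + 9/(13/3) = M/11 + 9*(3/13) = M/11 + 27/13 = 27/13 + M/11)
Z(-9, j)*(-402) + 365 = (27/13 + (1/11)*(-9))*(-402) + 365 = (27/13 - 9/11)*(-402) + 365 = (180/143)*(-402) + 365 = -72360/143 + 365 = -20165/143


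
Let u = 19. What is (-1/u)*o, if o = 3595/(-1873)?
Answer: 3595/35587 ≈ 0.10102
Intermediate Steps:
o = -3595/1873 (o = 3595*(-1/1873) = -3595/1873 ≈ -1.9194)
(-1/u)*o = -1/19*(-3595/1873) = 3595/35587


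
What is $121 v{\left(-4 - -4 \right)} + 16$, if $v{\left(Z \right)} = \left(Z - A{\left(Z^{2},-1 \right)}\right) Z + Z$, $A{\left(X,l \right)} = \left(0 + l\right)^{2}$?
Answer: $16$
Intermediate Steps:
$A{\left(X,l \right)} = l^{2}$
$v{\left(Z \right)} = Z + Z \left(-1 + Z\right)$ ($v{\left(Z \right)} = \left(Z - \left(-1\right)^{2}\right) Z + Z = \left(Z - 1\right) Z + Z = \left(-1 + Z\right) Z + Z = Z \left(-1 + Z\right) + Z = Z + Z \left(-1 + Z\right)$)
$121 v{\left(-4 - -4 \right)} + 16 = 121 \left(-4 - -4\right)^{2} + 16 = 121 \left(-4 + 4\right)^{2} + 16 = 121 \cdot 0^{2} + 16 = 121 \cdot 0 + 16 = 0 + 16 = 16$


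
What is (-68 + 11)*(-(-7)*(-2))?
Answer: 798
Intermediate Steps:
(-68 + 11)*(-(-7)*(-2)) = -(-57)*14 = -57*(-14) = 798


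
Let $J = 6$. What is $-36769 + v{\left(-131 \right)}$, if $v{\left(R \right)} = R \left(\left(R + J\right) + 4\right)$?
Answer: $-20918$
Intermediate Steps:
$v{\left(R \right)} = R \left(10 + R\right)$ ($v{\left(R \right)} = R \left(\left(R + 6\right) + 4\right) = R \left(\left(6 + R\right) + 4\right) = R \left(10 + R\right)$)
$-36769 + v{\left(-131 \right)} = -36769 - 131 \left(10 - 131\right) = -36769 - -15851 = -36769 + 15851 = -20918$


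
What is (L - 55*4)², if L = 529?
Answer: 95481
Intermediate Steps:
(L - 55*4)² = (529 - 55*4)² = (529 - 220)² = 309² = 95481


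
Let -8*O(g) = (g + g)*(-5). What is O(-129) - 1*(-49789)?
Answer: 198511/4 ≈ 49628.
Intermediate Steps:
O(g) = 5*g/4 (O(g) = -(g + g)*(-5)/8 = -2*g*(-5)/8 = -(-5)*g/4 = 5*g/4)
O(-129) - 1*(-49789) = (5/4)*(-129) - 1*(-49789) = -645/4 + 49789 = 198511/4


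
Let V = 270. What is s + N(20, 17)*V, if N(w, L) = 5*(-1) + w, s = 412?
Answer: 4462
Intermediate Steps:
N(w, L) = -5 + w
s + N(20, 17)*V = 412 + (-5 + 20)*270 = 412 + 15*270 = 412 + 4050 = 4462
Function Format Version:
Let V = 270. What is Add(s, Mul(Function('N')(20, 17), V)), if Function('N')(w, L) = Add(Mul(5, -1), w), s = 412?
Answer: 4462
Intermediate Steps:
Function('N')(w, L) = Add(-5, w)
Add(s, Mul(Function('N')(20, 17), V)) = Add(412, Mul(Add(-5, 20), 270)) = Add(412, Mul(15, 270)) = Add(412, 4050) = 4462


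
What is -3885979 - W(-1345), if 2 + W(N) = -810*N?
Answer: -4975427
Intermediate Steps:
W(N) = -2 - 810*N
-3885979 - W(-1345) = -3885979 - (-2 - 810*(-1345)) = -3885979 - (-2 + 1089450) = -3885979 - 1*1089448 = -3885979 - 1089448 = -4975427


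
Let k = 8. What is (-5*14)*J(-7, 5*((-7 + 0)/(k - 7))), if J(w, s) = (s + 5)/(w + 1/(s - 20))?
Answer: -57750/193 ≈ -299.22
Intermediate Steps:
J(w, s) = (5 + s)/(w + 1/(-20 + s))
(-5*14)*J(-7, 5*((-7 + 0)/(k - 7))) = (-5*14)*((-100 + (5*((-7 + 0)/(8 - 7)))**2 - 75*(-7 + 0)/(8 - 7))/(1 - 20*(-7) + (5*((-7 + 0)/(8 - 7)))*(-7))) = -70*(-100 + (5*(-7/1))**2 - 75*(-7/1))/(1 + 140 + (5*(-7/1))*(-7)) = -70*(-100 + (5*(-7*1))**2 - 75*(-7*1))/(1 + 140 + (5*(-7*1))*(-7)) = -70*(-100 + (5*(-7))**2 - 75*(-7))/(1 + 140 + (5*(-7))*(-7)) = -70*(-100 + (-35)**2 - 15*(-35))/(1 + 140 - 35*(-7)) = -70*(-100 + 1225 + 525)/(1 + 140 + 245) = -70*1650/386 = -35*1650/193 = -70*825/193 = -57750/193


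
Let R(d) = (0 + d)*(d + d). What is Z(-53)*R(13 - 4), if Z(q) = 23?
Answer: 3726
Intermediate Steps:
R(d) = 2*d² (R(d) = d*(2*d) = 2*d²)
Z(-53)*R(13 - 4) = 23*(2*(13 - 4)²) = 23*(2*9²) = 23*(2*81) = 23*162 = 3726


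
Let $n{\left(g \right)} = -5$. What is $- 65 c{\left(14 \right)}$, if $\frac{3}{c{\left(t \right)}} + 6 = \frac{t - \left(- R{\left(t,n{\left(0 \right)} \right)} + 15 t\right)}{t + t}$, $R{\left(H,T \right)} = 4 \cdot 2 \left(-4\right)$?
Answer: $\frac{455}{33} \approx 13.788$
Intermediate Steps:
$R{\left(H,T \right)} = -32$ ($R{\left(H,T \right)} = 8 \left(-4\right) = -32$)
$c{\left(t \right)} = \frac{3}{-6 + \frac{-32 - 14 t}{2 t}}$ ($c{\left(t \right)} = \frac{3}{-6 + \frac{t - \left(32 + 15 t\right)}{t + t}} = \frac{3}{-6 + \frac{t - \left(32 + 15 t\right)}{2 t}} = \frac{3}{-6 + \left(-32 - 14 t\right) \frac{1}{2 t}} = \frac{3}{-6 + \frac{-32 - 14 t}{2 t}}$)
$- 65 c{\left(14 \right)} = - 65 \left(\left(-3\right) 14 \frac{1}{16 + 13 \cdot 14}\right) = - 65 \left(\left(-3\right) 14 \frac{1}{16 + 182}\right) = - 65 \left(\left(-3\right) 14 \cdot \frac{1}{198}\right) = \left(-65\right) \left(- \frac{7}{33}\right) = \frac{455}{33}$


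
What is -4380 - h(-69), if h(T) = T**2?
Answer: -9141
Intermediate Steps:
-4380 - h(-69) = -4380 - 1*(-69)**2 = -4380 - 1*4761 = -4380 - 4761 = -9141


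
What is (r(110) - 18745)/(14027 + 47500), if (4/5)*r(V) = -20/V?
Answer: -137465/451198 ≈ -0.30467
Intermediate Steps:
r(V) = -25/V (r(V) = 5*(-20/V)/4 = -25/V)
(r(110) - 18745)/(14027 + 47500) = (-25/110 - 18745)/(14027 + 47500) = (-25*1/110 - 18745)/61527 = (-5/22 - 18745)*(1/61527) = -412395/22*1/61527 = -137465/451198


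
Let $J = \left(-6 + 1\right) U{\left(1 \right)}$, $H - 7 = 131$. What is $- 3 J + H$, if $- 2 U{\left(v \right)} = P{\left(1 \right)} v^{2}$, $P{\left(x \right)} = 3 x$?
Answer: $\frac{231}{2} \approx 115.5$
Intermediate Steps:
$H = 138$ ($H = 7 + 131 = 138$)
$U{\left(v \right)} = - \frac{3 v^{2}}{2}$ ($U{\left(v \right)} = - \frac{3 \cdot 1 v^{2}}{2} = - \frac{3 v^{2}}{2}$)
$J = \frac{15}{2}$ ($J = \left(-6 + 1\right) \left(- \frac{3 \cdot 1^{2}}{2}\right) = - 5 \left(\left(- \frac{3}{2}\right) 1\right) = \left(-5\right) \left(- \frac{3}{2}\right) = \frac{15}{2} \approx 7.5$)
$- 3 J + H = \left(-3\right) \frac{15}{2} + 138 = - \frac{45}{2} + 138 = \frac{231}{2}$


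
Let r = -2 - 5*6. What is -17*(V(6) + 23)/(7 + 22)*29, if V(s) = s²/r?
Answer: -2975/8 ≈ -371.88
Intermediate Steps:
r = -32 (r = -2 - 30 = -32)
V(s) = -s²/32 (V(s) = s²/(-32) = s²*(-1/32) = -s²/32)
-17*(V(6) + 23)/(7 + 22)*29 = -17*(-1/32*6² + 23)/(7 + 22)*29 = -17*(-1/32*36 + 23)/29*29 = -17*(-9/8 + 23)/29*29 = -2975/(8*29)*29 = -17*175/232*29 = -2975/232*29 = -2975/8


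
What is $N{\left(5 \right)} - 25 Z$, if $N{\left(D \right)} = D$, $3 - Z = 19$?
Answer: $405$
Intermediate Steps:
$Z = -16$ ($Z = 3 - 19 = -16$)
$N{\left(5 \right)} - 25 Z = 5 - -400 = 5 + 400 = 405$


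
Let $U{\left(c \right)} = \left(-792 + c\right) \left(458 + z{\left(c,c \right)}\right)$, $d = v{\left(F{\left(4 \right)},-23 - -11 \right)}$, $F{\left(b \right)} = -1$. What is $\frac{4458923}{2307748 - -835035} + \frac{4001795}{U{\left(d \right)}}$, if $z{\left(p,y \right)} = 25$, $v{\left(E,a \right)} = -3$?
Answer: $- \frac{44345362234}{4925638899} \approx -9.003$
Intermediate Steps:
$d = -3$
$U{\left(c \right)} = -382536 + 483 c$ ($U{\left(c \right)} = \left(-792 + c\right) \left(458 + 25\right) = \left(-792 + c\right) 483 = -382536 + 483 c$)
$\frac{4458923}{2307748 - -835035} + \frac{4001795}{U{\left(d \right)}} = \frac{4458923}{2307748 - -835035} + \frac{4001795}{-382536 + 483 \left(-3\right)} = \frac{4458923}{2307748 + 835035} + \frac{4001795}{-382536 - 1449} = \frac{4458923}{3142783} + \frac{4001795}{-383985} = 4458923 \cdot \frac{1}{3142783} + 4001795 \left(- \frac{1}{383985}\right) = \frac{636989}{448969} - \frac{114337}{10971} = - \frac{44345362234}{4925638899}$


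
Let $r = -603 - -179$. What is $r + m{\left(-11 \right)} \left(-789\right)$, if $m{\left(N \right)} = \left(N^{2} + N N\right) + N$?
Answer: $-182683$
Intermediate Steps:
$m{\left(N \right)} = N + 2 N^{2}$ ($m{\left(N \right)} = \left(N^{2} + N^{2}\right) + N = 2 N^{2} + N = N + 2 N^{2}$)
$r = -424$ ($r = -603 + 179 = -424$)
$r + m{\left(-11 \right)} \left(-789\right) = -424 + - 11 \left(1 + 2 \left(-11\right)\right) \left(-789\right) = -424 + - 11 \left(1 - 22\right) \left(-789\right) = -424 + \left(-11\right) \left(-21\right) \left(-789\right) = -424 + 231 \left(-789\right) = -424 - 182259 = -182683$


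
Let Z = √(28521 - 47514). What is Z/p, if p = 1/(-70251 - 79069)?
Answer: -149320*I*√18993 ≈ -2.0579e+7*I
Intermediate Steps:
p = -1/149320 (p = 1/(-149320) = -1/149320 ≈ -6.6970e-6)
Z = I*√18993 (Z = √(-18993) = I*√18993 ≈ 137.82*I)
Z/p = (I*√18993)/(-1/149320) = (I*√18993)*(-149320) = -149320*I*√18993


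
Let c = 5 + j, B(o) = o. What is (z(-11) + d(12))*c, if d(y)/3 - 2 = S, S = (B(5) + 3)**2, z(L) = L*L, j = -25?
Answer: -6380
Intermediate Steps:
z(L) = L**2
S = 64 (S = (5 + 3)**2 = 8**2 = 64)
c = -20 (c = 5 - 25 = -20)
d(y) = 198 (d(y) = 6 + 3*64 = 6 + 192 = 198)
(z(-11) + d(12))*c = ((-11)**2 + 198)*(-20) = (121 + 198)*(-20) = 319*(-20) = -6380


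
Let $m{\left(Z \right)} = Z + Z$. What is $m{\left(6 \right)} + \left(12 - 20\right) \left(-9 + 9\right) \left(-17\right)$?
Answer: $12$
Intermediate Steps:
$m{\left(Z \right)} = 2 Z$
$m{\left(6 \right)} + \left(12 - 20\right) \left(-9 + 9\right) \left(-17\right) = 2 \cdot 6 + \left(12 - 20\right) \left(-9 + 9\right) \left(-17\right) = 12 + \left(-8\right) 0 \left(-17\right) = 12 + 0 \left(-17\right) = 12 + 0 = 12$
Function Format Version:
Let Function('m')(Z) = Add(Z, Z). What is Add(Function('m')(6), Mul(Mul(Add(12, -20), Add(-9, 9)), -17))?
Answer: 12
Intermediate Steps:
Function('m')(Z) = Mul(2, Z)
Add(Function('m')(6), Mul(Mul(Add(12, -20), Add(-9, 9)), -17)) = Add(Mul(2, 6), Mul(Mul(Add(12, -20), Add(-9, 9)), -17)) = Add(12, Mul(Mul(-8, 0), -17)) = Add(12, Mul(0, -17)) = Add(12, 0) = 12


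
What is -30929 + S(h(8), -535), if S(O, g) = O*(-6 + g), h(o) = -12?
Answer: -24437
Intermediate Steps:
-30929 + S(h(8), -535) = -30929 - 12*(-6 - 535) = -30929 - 12*(-541) = -30929 + 6492 = -24437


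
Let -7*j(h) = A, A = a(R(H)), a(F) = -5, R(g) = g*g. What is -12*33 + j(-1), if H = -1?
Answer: -2767/7 ≈ -395.29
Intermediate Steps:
R(g) = g²
A = -5
j(h) = 5/7 (j(h) = -⅐*(-5) = 5/7)
-12*33 + j(-1) = -12*33 + 5/7 = -396 + 5/7 = -2767/7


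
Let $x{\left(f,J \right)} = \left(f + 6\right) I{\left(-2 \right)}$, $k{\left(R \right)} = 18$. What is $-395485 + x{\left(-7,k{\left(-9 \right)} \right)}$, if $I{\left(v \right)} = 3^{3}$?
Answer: $-395512$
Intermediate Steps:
$I{\left(v \right)} = 27$
$x{\left(f,J \right)} = 162 + 27 f$ ($x{\left(f,J \right)} = \left(f + 6\right) 27 = \left(6 + f\right) 27 = 162 + 27 f$)
$-395485 + x{\left(-7,k{\left(-9 \right)} \right)} = -395485 + \left(162 + 27 \left(-7\right)\right) = -395485 + \left(162 - 189\right) = -395485 - 27 = -395512$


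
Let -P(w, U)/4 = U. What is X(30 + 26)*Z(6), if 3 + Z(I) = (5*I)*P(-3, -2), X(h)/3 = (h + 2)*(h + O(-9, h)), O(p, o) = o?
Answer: 4618656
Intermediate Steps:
P(w, U) = -4*U
X(h) = 6*h*(2 + h) (X(h) = 3*((h + 2)*(h + h)) = 3*((2 + h)*(2*h)) = 3*(2*h*(2 + h)) = 6*h*(2 + h))
Z(I) = -3 + 40*I (Z(I) = -3 + (5*I)*(-4*(-2)) = -3 + (5*I)*8 = -3 + 40*I)
X(30 + 26)*Z(6) = (6*(30 + 26)*(2 + (30 + 26)))*(-3 + 40*6) = (6*56*(2 + 56))*(-3 + 240) = (6*56*58)*237 = 19488*237 = 4618656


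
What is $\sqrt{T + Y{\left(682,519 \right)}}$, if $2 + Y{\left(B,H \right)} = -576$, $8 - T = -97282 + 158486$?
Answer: $i \sqrt{61774} \approx 248.54 i$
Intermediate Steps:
$T = -61196$ ($T = 8 - \left(-97282 + 158486\right) = 8 - 61204 = -61196$)
$Y{\left(B,H \right)} = -578$ ($Y{\left(B,H \right)} = -2 - 576 = -578$)
$\sqrt{T + Y{\left(682,519 \right)}} = \sqrt{-61196 - 578} = \sqrt{-61774} = i \sqrt{61774}$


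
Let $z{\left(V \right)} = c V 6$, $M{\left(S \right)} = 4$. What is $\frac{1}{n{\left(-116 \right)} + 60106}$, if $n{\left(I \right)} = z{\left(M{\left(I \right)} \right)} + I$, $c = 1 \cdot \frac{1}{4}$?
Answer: $\frac{1}{59996} \approx 1.6668 \cdot 10^{-5}$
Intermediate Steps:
$c = \frac{1}{4}$ ($c = 1 \cdot \frac{1}{4} = \frac{1}{4} \approx 0.25$)
$z{\left(V \right)} = \frac{3 V}{2}$ ($z{\left(V \right)} = \frac{V}{4} \cdot 6 = \frac{3 V}{2}$)
$n{\left(I \right)} = 6 + I$ ($n{\left(I \right)} = \frac{3}{2} \cdot 4 + I = 6 + I$)
$\frac{1}{n{\left(-116 \right)} + 60106} = \frac{1}{\left(6 - 116\right) + 60106} = \frac{1}{-110 + 60106} = \frac{1}{59996}$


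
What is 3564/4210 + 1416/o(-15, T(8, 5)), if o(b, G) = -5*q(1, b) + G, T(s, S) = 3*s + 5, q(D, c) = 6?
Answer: -2978898/2105 ≈ -1415.2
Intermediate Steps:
T(s, S) = 5 + 3*s
o(b, G) = -30 + G (o(b, G) = -5*6 + G = -30 + G)
3564/4210 + 1416/o(-15, T(8, 5)) = 3564/4210 + 1416/(-30 + (5 + 3*8)) = 3564*(1/4210) + 1416/(-30 + (5 + 24)) = 1782/2105 + 1416/(-30 + 29) = 1782/2105 + 1416/(-1) = 1782/2105 + 1416*(-1) = 1782/2105 - 1416 = -2978898/2105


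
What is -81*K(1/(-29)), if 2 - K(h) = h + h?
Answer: -4860/29 ≈ -167.59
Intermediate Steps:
K(h) = 2 - 2*h (K(h) = 2 - (h + h) = 2 - 2*h)
-81*K(1/(-29)) = -81*(2 - 2/(-29)) = -81*(2 - 2*(-1/29)) = -81*(2 + 2/29) = -81*60/29 = -4860/29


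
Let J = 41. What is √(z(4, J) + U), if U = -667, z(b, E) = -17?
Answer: 6*I*√19 ≈ 26.153*I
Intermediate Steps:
√(z(4, J) + U) = √(-17 - 667) = √(-684) = 6*I*√19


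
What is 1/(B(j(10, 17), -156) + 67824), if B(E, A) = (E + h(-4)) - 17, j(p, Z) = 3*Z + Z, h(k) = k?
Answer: 1/67871 ≈ 1.4734e-5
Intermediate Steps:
j(p, Z) = 4*Z
B(E, A) = -21 + E (B(E, A) = (E - 4) - 17 = (-4 + E) - 17 = -21 + E)
1/(B(j(10, 17), -156) + 67824) = 1/((-21 + 4*17) + 67824) = 1/((-21 + 68) + 67824) = 1/(47 + 67824) = 1/67871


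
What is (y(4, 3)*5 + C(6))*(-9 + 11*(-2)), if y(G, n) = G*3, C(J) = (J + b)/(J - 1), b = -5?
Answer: -9331/5 ≈ -1866.2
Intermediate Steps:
C(J) = (-5 + J)/(-1 + J) (C(J) = (J - 5)/(J - 1) = (-5 + J)/(-1 + J))
y(G, n) = 3*G
(y(4, 3)*5 + C(6))*(-9 + 11*(-2)) = ((3*4)*5 + (-5 + 6)/(-1 + 6))*(-9 + 11*(-2)) = (12*5 + 1/5)*(-9 - 22) = (60 + (1/5)*1)*(-31) = (60 + 1/5)*(-31) = (301/5)*(-31) = -9331/5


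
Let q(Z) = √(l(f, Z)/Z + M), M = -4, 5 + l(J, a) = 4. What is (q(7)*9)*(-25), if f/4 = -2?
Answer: -225*I*√203/7 ≈ -457.97*I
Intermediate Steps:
f = -8 (f = 4*(-2) = -8)
l(J, a) = -1 (l(J, a) = -5 + 4 = -1)
q(Z) = √(-4 - 1/Z) (q(Z) = √(-1/Z - 4) = √(-4 - 1/Z))
(q(7)*9)*(-25) = (√(-4 - 1/7)*9)*(-25) = (√(-4 - 1*⅐)*9)*(-25) = (√(-4 - ⅐)*9)*(-25) = (√(-29/7)*9)*(-25) = ((I*√203/7)*9)*(-25) = (9*I*√203/7)*(-25) = -225*I*√203/7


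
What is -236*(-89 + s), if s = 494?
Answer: -95580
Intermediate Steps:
-236*(-89 + s) = -236*(-89 + 494) = -236*405 = -95580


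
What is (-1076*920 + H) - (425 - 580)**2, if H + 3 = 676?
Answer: -1013272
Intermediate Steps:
H = 673 (H = -3 + 676 = 673)
(-1076*920 + H) - (425 - 580)**2 = (-1076*920 + 673) - (425 - 580)**2 = (-989920 + 673) - 1*(-155)**2 = -989247 - 1*24025 = -989247 - 24025 = -1013272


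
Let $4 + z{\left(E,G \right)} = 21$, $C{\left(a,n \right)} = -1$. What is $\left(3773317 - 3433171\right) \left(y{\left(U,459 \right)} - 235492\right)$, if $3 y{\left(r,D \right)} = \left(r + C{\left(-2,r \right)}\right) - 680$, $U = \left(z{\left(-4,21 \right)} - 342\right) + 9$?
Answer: $-80214703686$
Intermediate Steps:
$z{\left(E,G \right)} = 17$ ($z{\left(E,G \right)} = -4 + 21 = 17$)
$U = -316$ ($U = \left(17 - 342\right) + 9 = -325 + 9 = -316$)
$y{\left(r,D \right)} = -227 + \frac{r}{3}$ ($y{\left(r,D \right)} = \frac{\left(r - 1\right) - 680}{3} = \frac{\left(-1 + r\right) - 680}{3} = \frac{-681 + r}{3} = -227 + \frac{r}{3}$)
$\left(3773317 - 3433171\right) \left(y{\left(U,459 \right)} - 235492\right) = \left(3773317 - 3433171\right) \left(\left(-227 + \frac{1}{3} \left(-316\right)\right) - 235492\right) = \left(3773317 - 3433171\right) \left(\left(-227 - \frac{316}{3}\right) - 235492\right) = 340146 \left(- \frac{997}{3} - 235492\right) = 340146 \left(- \frac{707473}{3}\right) = -80214703686$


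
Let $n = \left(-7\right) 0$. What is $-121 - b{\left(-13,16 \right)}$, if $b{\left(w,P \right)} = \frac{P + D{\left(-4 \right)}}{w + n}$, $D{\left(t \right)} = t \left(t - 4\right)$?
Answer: $- \frac{1525}{13} \approx -117.31$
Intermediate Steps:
$D{\left(t \right)} = t \left(-4 + t\right)$
$n = 0$
$b{\left(w,P \right)} = \frac{32 + P}{w}$ ($b{\left(w,P \right)} = \frac{P - 4 \left(-4 - 4\right)}{w + 0} = \frac{P - -32}{w} = \frac{P + 32}{w} = \frac{32 + P}{w}$)
$-121 - b{\left(-13,16 \right)} = -121 - \frac{32 + 16}{-13} = -121 - \left(- \frac{1}{13}\right) 48 = -121 - - \frac{48}{13} = -121 + \frac{48}{13} = - \frac{1525}{13}$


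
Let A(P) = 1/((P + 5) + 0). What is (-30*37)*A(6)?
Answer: -1110/11 ≈ -100.91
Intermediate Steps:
A(P) = 1/(5 + P) (A(P) = 1/((5 + P) + 0) = 1/(5 + P))
(-30*37)*A(6) = (-30*37)/(5 + 6) = -1110/11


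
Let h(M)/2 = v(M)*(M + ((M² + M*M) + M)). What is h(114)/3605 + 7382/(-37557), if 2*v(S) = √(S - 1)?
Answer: -7382/37557 + 5244*√113/721 ≈ 77.119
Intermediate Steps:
v(S) = √(-1 + S)/2 (v(S) = √(S - 1)/2 = √(-1 + S)/2)
h(M) = √(-1 + M)*(2*M + 2*M²) (h(M) = 2*((√(-1 + M)/2)*(M + ((M² + M*M) + M))) = 2*((√(-1 + M)/2)*(M + ((M² + M²) + M))) = 2*((√(-1 + M)/2)*(M + (2*M² + M))) = 2*((√(-1 + M)/2)*(M + (M + 2*M²))) = 2*((√(-1 + M)/2)*(2*M + 2*M²)) = 2*(√(-1 + M)*(2*M + 2*M²)/2) = √(-1 + M)*(2*M + 2*M²))
h(114)/3605 + 7382/(-37557) = (2*114*√(-1 + 114)*(1 + 114))/3605 + 7382/(-37557) = (2*114*√113*115)*(1/3605) + 7382*(-1/37557) = (26220*√113)*(1/3605) - 7382/37557 = 5244*√113/721 - 7382/37557 = -7382/37557 + 5244*√113/721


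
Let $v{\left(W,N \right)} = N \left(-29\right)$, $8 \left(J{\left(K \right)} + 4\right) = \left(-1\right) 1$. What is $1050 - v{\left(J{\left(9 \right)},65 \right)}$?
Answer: $2935$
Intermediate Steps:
$J{\left(K \right)} = - \frac{33}{8}$ ($J{\left(K \right)} = -4 + \frac{\left(-1\right) 1}{8} = -4 + \frac{1}{8} \left(-1\right) = -4 - \frac{1}{8} = - \frac{33}{8}$)
$v{\left(W,N \right)} = - 29 N$
$1050 - v{\left(J{\left(9 \right)},65 \right)} = 1050 - \left(-29\right) 65 = 1050 - -1885 = 1050 + 1885 = 2935$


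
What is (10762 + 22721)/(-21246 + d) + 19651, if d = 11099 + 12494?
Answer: 46154380/2347 ≈ 19665.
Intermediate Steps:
d = 23593
(10762 + 22721)/(-21246 + d) + 19651 = (10762 + 22721)/(-21246 + 23593) + 19651 = 33483/2347 + 19651 = 46154380/2347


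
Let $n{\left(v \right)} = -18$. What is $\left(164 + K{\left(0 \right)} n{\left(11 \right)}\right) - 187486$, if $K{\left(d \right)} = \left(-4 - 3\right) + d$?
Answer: $-187196$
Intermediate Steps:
$K{\left(d \right)} = -7 + d$
$\left(164 + K{\left(0 \right)} n{\left(11 \right)}\right) - 187486 = \left(164 + \left(-7 + 0\right) \left(-18\right)\right) - 187486 = \left(164 - -126\right) - 187486 = \left(164 + 126\right) - 187486 = 290 - 187486 = -187196$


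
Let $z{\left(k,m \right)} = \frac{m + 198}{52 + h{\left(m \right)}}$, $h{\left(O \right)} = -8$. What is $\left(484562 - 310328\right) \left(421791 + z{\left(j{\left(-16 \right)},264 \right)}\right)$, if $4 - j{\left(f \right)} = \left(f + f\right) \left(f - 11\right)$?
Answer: $73492162551$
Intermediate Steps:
$j{\left(f \right)} = 4 - 2 f \left(-11 + f\right)$ ($j{\left(f \right)} = 4 - \left(f + f\right) \left(f - 11\right) = 4 - 2 f \left(-11 + f\right)$)
$z{\left(k,m \right)} = \frac{9}{2} + \frac{m}{44}$ ($z{\left(k,m \right)} = \frac{m + 198}{52 - 8} = \frac{198 + m}{44} = \left(198 + m\right) \frac{1}{44} = \frac{9}{2} + \frac{m}{44}$)
$\left(484562 - 310328\right) \left(421791 + z{\left(j{\left(-16 \right)},264 \right)}\right) = \left(484562 - 310328\right) \left(421791 + \left(\frac{9}{2} + \frac{1}{44} \cdot 264\right)\right) = 174234 \left(421791 + \left(\frac{9}{2} + 6\right)\right) = 174234 \left(421791 + \frac{21}{2}\right) = 174234 \cdot \frac{843603}{2} = 73492162551$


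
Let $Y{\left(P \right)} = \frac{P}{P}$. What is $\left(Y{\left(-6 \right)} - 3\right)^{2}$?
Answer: $4$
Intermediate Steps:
$Y{\left(P \right)} = 1$
$\left(Y{\left(-6 \right)} - 3\right)^{2} = \left(1 - 3\right)^{2} = \left(-2\right)^{2} = 4$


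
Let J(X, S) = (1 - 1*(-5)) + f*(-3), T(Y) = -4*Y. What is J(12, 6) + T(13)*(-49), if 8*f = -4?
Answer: 5111/2 ≈ 2555.5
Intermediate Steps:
f = -½ (f = (⅛)*(-4) = -½ ≈ -0.50000)
J(X, S) = 15/2 (J(X, S) = (1 - 1*(-5)) - ½*(-3) = (1 + 5) + 3/2 = 6 + 3/2 = 15/2)
J(12, 6) + T(13)*(-49) = 15/2 - 4*13*(-49) = 15/2 - 52*(-49) = 15/2 + 2548 = 5111/2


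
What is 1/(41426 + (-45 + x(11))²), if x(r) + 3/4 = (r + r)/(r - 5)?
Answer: 144/6220369 ≈ 2.3150e-5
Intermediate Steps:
x(r) = -¾ + 2*r/(-5 + r) (x(r) = -¾ + (r + r)/(r - 5) = -¾ + (2*r)/(-5 + r) = -¾ + 2*r/(-5 + r))
1/(41426 + (-45 + x(11))²) = 1/(41426 + (-45 + 5*(3 + 11)/(4*(-5 + 11)))²) = 1/(41426 + (-45 + (5/4)*14/6)²) = 1/(41426 + (-45 + (5/4)*(⅙)*14)²) = 1/(41426 + (-45 + 35/12)²) = 1/(41426 + (-505/12)²) = 1/(41426 + 255025/144) = 1/(6220369/144) = 144/6220369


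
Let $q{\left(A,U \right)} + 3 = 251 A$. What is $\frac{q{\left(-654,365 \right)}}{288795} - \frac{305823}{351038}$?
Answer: $- \frac{48648499417}{33792673070} \approx -1.4396$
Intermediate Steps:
$q{\left(A,U \right)} = -3 + 251 A$
$\frac{q{\left(-654,365 \right)}}{288795} - \frac{305823}{351038} = \frac{-3 + 251 \left(-654\right)}{288795} - \frac{305823}{351038} = \left(-3 - 164154\right) \frac{1}{288795} - \frac{305823}{351038} = \left(-164157\right) \frac{1}{288795} - \frac{305823}{351038} = - \frac{54719}{96265} - \frac{305823}{351038} = - \frac{48648499417}{33792673070}$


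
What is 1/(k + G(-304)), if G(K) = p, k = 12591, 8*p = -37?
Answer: 8/100691 ≈ 7.9451e-5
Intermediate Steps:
p = -37/8 (p = (⅛)*(-37) = -37/8 ≈ -4.6250)
G(K) = -37/8
1/(k + G(-304)) = 1/(12591 - 37/8) = 1/(100691/8) = 8/100691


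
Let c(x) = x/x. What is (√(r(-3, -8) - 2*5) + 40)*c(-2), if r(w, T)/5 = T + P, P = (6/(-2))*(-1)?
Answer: 40 + I*√35 ≈ 40.0 + 5.9161*I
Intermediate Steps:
P = 3 (P = (6*(-½))*(-1) = -3*(-1) = 3)
c(x) = 1
r(w, T) = 15 + 5*T (r(w, T) = 5*(T + 3) = 5*(3 + T) = 15 + 5*T)
(√(r(-3, -8) - 2*5) + 40)*c(-2) = (√((15 + 5*(-8)) - 2*5) + 40)*1 = (√((15 - 40) - 10) + 40)*1 = (√(-25 - 10) + 40)*1 = (√(-35) + 40)*1 = (I*√35 + 40)*1 = (40 + I*√35)*1 = 40 + I*√35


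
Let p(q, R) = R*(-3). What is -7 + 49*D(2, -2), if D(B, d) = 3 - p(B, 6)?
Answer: 1022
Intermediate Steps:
p(q, R) = -3*R
D(B, d) = 21 (D(B, d) = 3 - (-3)*6 = 3 - 1*(-18) = 3 + 18 = 21)
-7 + 49*D(2, -2) = -7 + 49*21 = -7 + 1029 = 1022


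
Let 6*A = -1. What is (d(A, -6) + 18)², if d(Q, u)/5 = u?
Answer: 144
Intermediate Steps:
A = -⅙ (A = (⅙)*(-1) = -⅙ ≈ -0.16667)
d(Q, u) = 5*u
(d(A, -6) + 18)² = (5*(-6) + 18)² = (-30 + 18)² = (-12)² = 144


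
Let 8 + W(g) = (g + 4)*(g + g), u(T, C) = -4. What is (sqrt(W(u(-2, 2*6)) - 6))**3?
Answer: -14*I*sqrt(14) ≈ -52.383*I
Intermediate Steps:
W(g) = -8 + 2*g*(4 + g) (W(g) = -8 + (g + 4)*(g + g) = -8 + (4 + g)*(2*g) = -8 + 2*g*(4 + g))
(sqrt(W(u(-2, 2*6)) - 6))**3 = (sqrt((-8 + 2*(-4)**2 + 8*(-4)) - 6))**3 = (sqrt((-8 + 2*16 - 32) - 6))**3 = (sqrt((-8 + 32 - 32) - 6))**3 = (sqrt(-8 - 6))**3 = (sqrt(-14))**3 = (I*sqrt(14))**3 = -14*I*sqrt(14)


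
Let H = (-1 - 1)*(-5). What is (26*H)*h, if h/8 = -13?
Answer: -27040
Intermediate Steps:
h = -104 (h = 8*(-13) = -104)
H = 10 (H = -2*(-5) = 10)
(26*H)*h = (26*10)*(-104) = 260*(-104) = -27040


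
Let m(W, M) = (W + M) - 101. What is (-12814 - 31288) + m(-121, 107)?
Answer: -44217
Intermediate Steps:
m(W, M) = -101 + M + W (m(W, M) = (M + W) - 101 = -101 + M + W)
(-12814 - 31288) + m(-121, 107) = (-12814 - 31288) + (-101 + 107 - 121) = -44102 - 115 = -44217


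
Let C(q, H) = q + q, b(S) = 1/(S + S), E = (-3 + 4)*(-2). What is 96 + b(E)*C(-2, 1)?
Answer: 97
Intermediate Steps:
E = -2 (E = 1*(-2) = -2)
b(S) = 1/(2*S)
C(q, H) = 2*q
96 + b(E)*C(-2, 1) = 96 + ((½)/(-2))*(2*(-2)) = 96 + ((½)*(-½))*(-4) = 96 - ¼*(-4) = 96 + 1 = 97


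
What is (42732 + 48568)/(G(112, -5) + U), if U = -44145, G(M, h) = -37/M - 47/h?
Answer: -51128000/24716121 ≈ -2.0686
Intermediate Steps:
G(M, h) = -47/h - 37/M
(42732 + 48568)/(G(112, -5) + U) = (42732 + 48568)/((-47/(-5) - 37/112) - 44145) = 91300/((-47*(-1/5) - 37*1/112) - 44145) = 91300/((47/5 - 37/112) - 44145) = 91300/(5079/560 - 44145) = 91300/(-24716121/560) = 91300*(-560/24716121) = -51128000/24716121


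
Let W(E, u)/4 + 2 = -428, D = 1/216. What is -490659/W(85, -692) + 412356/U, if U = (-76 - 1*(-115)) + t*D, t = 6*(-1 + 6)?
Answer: 26224422051/2423480 ≈ 10821.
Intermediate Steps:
D = 1/216 ≈ 0.0046296
t = 30 (t = 6*5 = 30)
W(E, u) = -1720 (W(E, u) = -8 + 4*(-428) = -8 - 1712 = -1720)
U = 1409/36 (U = (-76 - 1*(-115)) + 30*(1/216) = (-76 + 115) + 5/36 = 39 + 5/36 = 1409/36 ≈ 39.139)
-490659/W(85, -692) + 412356/U = -490659/(-1720) + 412356/(1409/36) = -490659*(-1/1720) + 412356*(36/1409) = 490659/1720 + 14844816/1409 = 26224422051/2423480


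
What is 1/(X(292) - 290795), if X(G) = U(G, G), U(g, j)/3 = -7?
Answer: -1/290816 ≈ -3.4386e-6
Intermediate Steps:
U(g, j) = -21 (U(g, j) = 3*(-7) = -21)
X(G) = -21
1/(X(292) - 290795) = 1/(-21 - 290795) = 1/(-290816) = -1/290816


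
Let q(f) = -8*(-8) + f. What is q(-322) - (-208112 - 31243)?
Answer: 239097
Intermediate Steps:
q(f) = 64 + f
q(-322) - (-208112 - 31243) = (64 - 322) - (-208112 - 31243) = -258 - 1*(-239355) = -258 + 239355 = 239097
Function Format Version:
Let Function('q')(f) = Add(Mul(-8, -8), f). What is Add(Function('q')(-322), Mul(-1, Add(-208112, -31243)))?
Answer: 239097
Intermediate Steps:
Function('q')(f) = Add(64, f)
Add(Function('q')(-322), Mul(-1, Add(-208112, -31243))) = Add(Add(64, -322), Mul(-1, Add(-208112, -31243))) = Add(-258, Mul(-1, -239355)) = Add(-258, 239355) = 239097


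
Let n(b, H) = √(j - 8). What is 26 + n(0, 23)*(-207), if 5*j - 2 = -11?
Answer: 26 - 1449*I*√5/5 ≈ 26.0 - 648.01*I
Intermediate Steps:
j = -9/5 (j = ⅖ + (⅕)*(-11) = ⅖ - 11/5 = -9/5 ≈ -1.8000)
n(b, H) = 7*I*√5/5 (n(b, H) = √(-9/5 - 8) = √(-49/5) = 7*I*√5/5)
26 + n(0, 23)*(-207) = 26 + (7*I*√5/5)*(-207) = 26 - 1449*I*√5/5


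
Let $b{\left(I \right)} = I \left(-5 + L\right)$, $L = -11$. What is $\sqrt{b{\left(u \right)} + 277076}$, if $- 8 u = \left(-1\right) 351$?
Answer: $\sqrt{276374} \approx 525.71$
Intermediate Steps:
$u = \frac{351}{8}$ ($u = - \frac{\left(-1\right) 351}{8} = \left(- \frac{1}{8}\right) \left(-351\right) = \frac{351}{8} \approx 43.875$)
$b{\left(I \right)} = - 16 I$ ($b{\left(I \right)} = I \left(-5 - 11\right) = I \left(-16\right) = - 16 I$)
$\sqrt{b{\left(u \right)} + 277076} = \sqrt{\left(-16\right) \frac{351}{8} + 277076} = \sqrt{-702 + 277076} = \sqrt{276374}$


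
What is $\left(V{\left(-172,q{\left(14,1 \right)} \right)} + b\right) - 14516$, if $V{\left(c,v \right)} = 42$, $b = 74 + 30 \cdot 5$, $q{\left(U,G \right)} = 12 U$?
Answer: $-14250$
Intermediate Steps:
$b = 224$ ($b = 74 + 150 = 224$)
$\left(V{\left(-172,q{\left(14,1 \right)} \right)} + b\right) - 14516 = \left(42 + 224\right) - 14516 = 266 - 14516 = -14250$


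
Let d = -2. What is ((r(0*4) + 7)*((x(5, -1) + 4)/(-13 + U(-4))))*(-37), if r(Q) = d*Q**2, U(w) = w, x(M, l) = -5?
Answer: -259/17 ≈ -15.235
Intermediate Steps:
r(Q) = -2*Q**2
((r(0*4) + 7)*((x(5, -1) + 4)/(-13 + U(-4))))*(-37) = ((-2*(0*4)**2 + 7)*((-5 + 4)/(-13 - 4)))*(-37) = ((-2*0**2 + 7)*(-1/(-17)))*(-37) = ((-2*0 + 7)*(-1*(-1/17)))*(-37) = ((0 + 7)*(1/17))*(-37) = (7*(1/17))*(-37) = (7/17)*(-37) = -259/17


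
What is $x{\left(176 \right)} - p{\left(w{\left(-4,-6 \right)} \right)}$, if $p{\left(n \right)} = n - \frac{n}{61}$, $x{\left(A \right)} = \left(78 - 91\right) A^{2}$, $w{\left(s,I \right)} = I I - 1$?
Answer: $- \frac{24566068}{61} \approx -4.0272 \cdot 10^{5}$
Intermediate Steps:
$w{\left(s,I \right)} = -1 + I^{2}$ ($w{\left(s,I \right)} = I^{2} - 1 = -1 + I^{2}$)
$x{\left(A \right)} = - 13 A^{2}$ ($x{\left(A \right)} = \left(78 - 91\right) A^{2} = - 13 A^{2}$)
$p{\left(n \right)} = \frac{60 n}{61}$ ($p{\left(n \right)} = n - n \frac{1}{61} = n - \frac{n}{61} = \frac{60 n}{61}$)
$x{\left(176 \right)} - p{\left(w{\left(-4,-6 \right)} \right)} = - 13 \cdot 176^{2} - \frac{60 \left(-1 + \left(-6\right)^{2}\right)}{61} = \left(-13\right) 30976 - \frac{60 \left(-1 + 36\right)}{61} = -402688 - \frac{60}{61} \cdot 35 = -402688 - \frac{2100}{61} = - \frac{24566068}{61}$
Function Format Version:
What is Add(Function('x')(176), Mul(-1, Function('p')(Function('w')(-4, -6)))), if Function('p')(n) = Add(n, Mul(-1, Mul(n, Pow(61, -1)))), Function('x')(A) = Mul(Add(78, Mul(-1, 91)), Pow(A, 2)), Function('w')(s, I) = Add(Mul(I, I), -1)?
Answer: Rational(-24566068, 61) ≈ -4.0272e+5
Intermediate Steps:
Function('w')(s, I) = Add(-1, Pow(I, 2)) (Function('w')(s, I) = Add(Pow(I, 2), -1) = Add(-1, Pow(I, 2)))
Function('x')(A) = Mul(-13, Pow(A, 2)) (Function('x')(A) = Mul(Add(78, -91), Pow(A, 2)) = Mul(-13, Pow(A, 2)))
Function('p')(n) = Mul(Rational(60, 61), n) (Function('p')(n) = Add(n, Mul(-1, Mul(n, Rational(1, 61)))) = Add(n, Mul(-1, Mul(Rational(1, 61), n))) = Add(n, Mul(Rational(-1, 61), n)) = Mul(Rational(60, 61), n))
Add(Function('x')(176), Mul(-1, Function('p')(Function('w')(-4, -6)))) = Add(Mul(-13, Pow(176, 2)), Mul(-1, Mul(Rational(60, 61), Add(-1, Pow(-6, 2))))) = Add(Mul(-13, 30976), Mul(-1, Mul(Rational(60, 61), Add(-1, 36)))) = Add(-402688, Mul(-1, Mul(Rational(60, 61), 35))) = Add(-402688, Mul(-1, Rational(2100, 61))) = Add(-402688, Rational(-2100, 61)) = Rational(-24566068, 61)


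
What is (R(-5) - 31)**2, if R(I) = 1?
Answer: 900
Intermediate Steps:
(R(-5) - 31)**2 = (1 - 31)**2 = (-30)**2 = 900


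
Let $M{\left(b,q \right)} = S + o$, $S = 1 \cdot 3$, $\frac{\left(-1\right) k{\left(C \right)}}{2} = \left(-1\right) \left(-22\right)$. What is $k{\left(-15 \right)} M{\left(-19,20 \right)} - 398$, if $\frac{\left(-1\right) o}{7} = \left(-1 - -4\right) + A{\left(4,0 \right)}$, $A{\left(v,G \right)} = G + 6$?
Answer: $2242$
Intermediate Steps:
$A{\left(v,G \right)} = 6 + G$
$o = -63$ ($o = - 7 \left(\left(-1 - -4\right) + \left(6 + 0\right)\right) = - 7 \left(\left(-1 + 4\right) + 6\right) = - 7 \left(3 + 6\right) = \left(-7\right) 9 = -63$)
$k{\left(C \right)} = -44$ ($k{\left(C \right)} = - 2 \left(\left(-1\right) \left(-22\right)\right) = \left(-2\right) 22 = -44$)
$S = 3$
$M{\left(b,q \right)} = -60$ ($M{\left(b,q \right)} = 3 - 63 = -60$)
$k{\left(-15 \right)} M{\left(-19,20 \right)} - 398 = \left(-44\right) \left(-60\right) - 398 = 2640 - 398 = 2242$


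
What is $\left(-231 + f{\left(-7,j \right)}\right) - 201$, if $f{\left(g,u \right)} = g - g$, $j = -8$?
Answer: $-432$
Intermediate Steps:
$f{\left(g,u \right)} = 0$
$\left(-231 + f{\left(-7,j \right)}\right) - 201 = \left(-231 + 0\right) - 201 = -231 - 201 = -432$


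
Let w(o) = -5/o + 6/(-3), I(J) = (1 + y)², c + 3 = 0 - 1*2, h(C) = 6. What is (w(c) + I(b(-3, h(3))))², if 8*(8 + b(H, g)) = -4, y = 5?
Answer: 1225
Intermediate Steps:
b(H, g) = -17/2 (b(H, g) = -8 + (⅛)*(-4) = -8 - ½ = -17/2)
c = -5 (c = -3 + (0 - 1*2) = -3 + (0 - 2) = -3 - 2 = -5)
I(J) = 36 (I(J) = (1 + 5)² = 6² = 36)
w(o) = -2 - 5/o (w(o) = -5/o + 6*(-⅓) = -5/o - 2 = -2 - 5/o)
(w(c) + I(b(-3, h(3))))² = ((-2 - 5/(-5)) + 36)² = ((-2 - 5*(-⅕)) + 36)² = ((-2 + 1) + 36)² = (-1 + 36)² = 35² = 1225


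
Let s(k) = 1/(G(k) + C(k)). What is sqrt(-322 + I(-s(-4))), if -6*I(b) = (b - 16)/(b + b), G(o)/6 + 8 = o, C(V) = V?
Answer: I*sqrt(883)/2 ≈ 14.858*I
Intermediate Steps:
G(o) = -48 + 6*o
s(k) = 1/(-48 + 7*k) (s(k) = 1/((-48 + 6*k) + k) = 1/(-48 + 7*k))
I(b) = -(-16 + b)/(12*b) (I(b) = -(b - 16)/(6*(b + b)) = -(-16 + b)/(6*(2*b)) = -(-16 + b)*1/(2*b)/6 = -(-16 + b)/(12*b))
sqrt(-322 + I(-s(-4))) = sqrt(-322 + (16 - (-1)/(-48 + 7*(-4)))/(12*((-1/(-48 + 7*(-4)))))) = sqrt(-322 + (16 - (-1)/(-48 - 28))/(12*((-1/(-48 - 28))))) = sqrt(-322 + (16 - (-1)/(-76))/(12*((-1/(-76))))) = sqrt(-322 + (16 - (-1)*(-1)/76)/(12*((-1*(-1/76))))) = sqrt(-322 + (16 - 1*1/76)/(12*(1/76))) = sqrt(-322 + (1/12)*76*(16 - 1/76)) = sqrt(-322 + (1/12)*76*(1215/76)) = sqrt(-322 + 405/4) = sqrt(-883/4) = I*sqrt(883)/2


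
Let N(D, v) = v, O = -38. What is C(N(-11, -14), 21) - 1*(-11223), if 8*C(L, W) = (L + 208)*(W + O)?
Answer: 43243/4 ≈ 10811.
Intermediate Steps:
C(L, W) = (-38 + W)*(208 + L)/8 (C(L, W) = ((L + 208)*(W - 38))/8 = ((208 + L)*(-38 + W))/8 = ((-38 + W)*(208 + L))/8 = (-38 + W)*(208 + L)/8)
C(N(-11, -14), 21) - 1*(-11223) = (-988 + 26*21 - 19/4*(-14) + (⅛)*(-14)*21) - 1*(-11223) = (-988 + 546 + 133/2 - 147/4) + 11223 = -1649/4 + 11223 = 43243/4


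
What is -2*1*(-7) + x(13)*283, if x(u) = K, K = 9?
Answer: 2561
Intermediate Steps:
x(u) = 9
-2*1*(-7) + x(13)*283 = -2*1*(-7) + 9*283 = -2*(-7) + 2547 = 14 + 2547 = 2561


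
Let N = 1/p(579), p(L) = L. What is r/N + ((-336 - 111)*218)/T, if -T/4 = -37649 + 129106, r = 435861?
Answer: 46160820763089/182914 ≈ 2.5236e+8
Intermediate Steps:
T = -365828 (T = -4*(-37649 + 129106) = -4*91457 = -365828)
N = 1/579 ≈ 0.0017271
r/N + ((-336 - 111)*218)/T = 435861/(1/579) + ((-336 - 111)*218)/(-365828) = 435861*579 - 447*218*(-1/365828) = 252363519 - 97446*(-1/365828) = 252363519 + 48723/182914 = 46160820763089/182914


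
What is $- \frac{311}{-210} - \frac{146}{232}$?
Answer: $\frac{10373}{12180} \approx 0.85164$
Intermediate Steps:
$- \frac{311}{-210} - \frac{146}{232} = \left(-311\right) \left(- \frac{1}{210}\right) - \frac{73}{116} = \frac{311}{210} - \frac{73}{116} = \frac{10373}{12180}$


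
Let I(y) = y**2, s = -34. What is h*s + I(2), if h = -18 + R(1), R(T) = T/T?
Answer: 582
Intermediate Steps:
R(T) = 1
h = -17 (h = -18 + 1 = -17)
h*s + I(2) = -17*(-34) + 2**2 = 578 + 4 = 582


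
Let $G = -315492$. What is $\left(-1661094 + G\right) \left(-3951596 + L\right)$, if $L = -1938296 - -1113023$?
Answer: $9441892389234$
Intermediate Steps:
$L = -825273$ ($L = -1938296 + 1113023 = -825273$)
$\left(-1661094 + G\right) \left(-3951596 + L\right) = \left(-1661094 - 315492\right) \left(-3951596 - 825273\right) = \left(-1976586\right) \left(-4776869\right) = 9441892389234$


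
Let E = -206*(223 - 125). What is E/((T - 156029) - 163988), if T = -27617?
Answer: 1442/24831 ≈ 0.058073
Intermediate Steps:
E = -20188 (E = -206*98 = -20188)
E/((T - 156029) - 163988) = -20188/((-27617 - 156029) - 163988) = -20188/(-183646 - 163988) = -20188/(-347634) = -20188*(-1/347634) = 1442/24831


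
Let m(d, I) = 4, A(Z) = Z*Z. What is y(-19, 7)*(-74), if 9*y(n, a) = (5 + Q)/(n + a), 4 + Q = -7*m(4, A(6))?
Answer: -37/2 ≈ -18.500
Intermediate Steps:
A(Z) = Z**2
Q = -32 (Q = -4 - 7*4 = -4 - 28 = -32)
y(n, a) = -3/(a + n) (y(n, a) = ((5 - 32)/(n + a))/9 = (-27/(a + n))/9 = -3/(a + n))
y(-19, 7)*(-74) = -3/(7 - 19)*(-74) = -3/(-12)*(-74) = -3*(-1/12)*(-74) = (1/4)*(-74) = -37/2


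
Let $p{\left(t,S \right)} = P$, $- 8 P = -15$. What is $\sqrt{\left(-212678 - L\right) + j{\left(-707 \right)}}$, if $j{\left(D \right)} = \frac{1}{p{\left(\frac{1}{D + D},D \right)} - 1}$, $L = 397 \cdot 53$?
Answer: $\frac{5 i \sqrt{458087}}{7} \approx 483.44 i$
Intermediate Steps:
$P = \frac{15}{8}$ ($P = \left(- \frac{1}{8}\right) \left(-15\right) = \frac{15}{8} \approx 1.875$)
$p{\left(t,S \right)} = \frac{15}{8}$
$L = 21041$
$j{\left(D \right)} = \frac{8}{7}$ ($j{\left(D \right)} = \frac{1}{\frac{15}{8} - 1} = \frac{1}{\frac{7}{8}} = \frac{8}{7}$)
$\sqrt{\left(-212678 - L\right) + j{\left(-707 \right)}} = \sqrt{\left(-212678 - 21041\right) + \frac{8}{7}} = \sqrt{-233719 + \frac{8}{7}} = \sqrt{- \frac{1636025}{7}} = \frac{5 i \sqrt{458087}}{7}$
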